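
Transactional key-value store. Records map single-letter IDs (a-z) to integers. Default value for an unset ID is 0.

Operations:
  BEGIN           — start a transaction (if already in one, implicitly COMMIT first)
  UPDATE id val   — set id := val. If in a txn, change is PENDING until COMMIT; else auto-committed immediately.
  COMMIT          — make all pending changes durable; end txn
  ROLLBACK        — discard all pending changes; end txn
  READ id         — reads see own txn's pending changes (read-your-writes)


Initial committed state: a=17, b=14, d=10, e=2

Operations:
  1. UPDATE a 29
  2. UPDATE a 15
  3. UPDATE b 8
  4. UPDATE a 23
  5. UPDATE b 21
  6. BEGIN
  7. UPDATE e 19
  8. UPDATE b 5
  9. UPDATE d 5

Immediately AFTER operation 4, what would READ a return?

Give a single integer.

Answer: 23

Derivation:
Initial committed: {a=17, b=14, d=10, e=2}
Op 1: UPDATE a=29 (auto-commit; committed a=29)
Op 2: UPDATE a=15 (auto-commit; committed a=15)
Op 3: UPDATE b=8 (auto-commit; committed b=8)
Op 4: UPDATE a=23 (auto-commit; committed a=23)
After op 4: visible(a) = 23 (pending={}, committed={a=23, b=8, d=10, e=2})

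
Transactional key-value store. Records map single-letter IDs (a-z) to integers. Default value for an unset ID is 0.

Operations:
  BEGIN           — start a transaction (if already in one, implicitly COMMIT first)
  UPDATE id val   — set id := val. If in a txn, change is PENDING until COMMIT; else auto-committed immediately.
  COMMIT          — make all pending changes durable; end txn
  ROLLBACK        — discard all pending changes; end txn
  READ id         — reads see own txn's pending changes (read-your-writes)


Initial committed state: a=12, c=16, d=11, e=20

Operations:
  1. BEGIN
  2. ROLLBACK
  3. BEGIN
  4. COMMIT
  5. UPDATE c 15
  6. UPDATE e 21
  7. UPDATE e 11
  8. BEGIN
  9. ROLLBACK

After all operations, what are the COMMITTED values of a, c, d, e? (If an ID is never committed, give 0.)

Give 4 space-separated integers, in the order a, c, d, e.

Answer: 12 15 11 11

Derivation:
Initial committed: {a=12, c=16, d=11, e=20}
Op 1: BEGIN: in_txn=True, pending={}
Op 2: ROLLBACK: discarded pending []; in_txn=False
Op 3: BEGIN: in_txn=True, pending={}
Op 4: COMMIT: merged [] into committed; committed now {a=12, c=16, d=11, e=20}
Op 5: UPDATE c=15 (auto-commit; committed c=15)
Op 6: UPDATE e=21 (auto-commit; committed e=21)
Op 7: UPDATE e=11 (auto-commit; committed e=11)
Op 8: BEGIN: in_txn=True, pending={}
Op 9: ROLLBACK: discarded pending []; in_txn=False
Final committed: {a=12, c=15, d=11, e=11}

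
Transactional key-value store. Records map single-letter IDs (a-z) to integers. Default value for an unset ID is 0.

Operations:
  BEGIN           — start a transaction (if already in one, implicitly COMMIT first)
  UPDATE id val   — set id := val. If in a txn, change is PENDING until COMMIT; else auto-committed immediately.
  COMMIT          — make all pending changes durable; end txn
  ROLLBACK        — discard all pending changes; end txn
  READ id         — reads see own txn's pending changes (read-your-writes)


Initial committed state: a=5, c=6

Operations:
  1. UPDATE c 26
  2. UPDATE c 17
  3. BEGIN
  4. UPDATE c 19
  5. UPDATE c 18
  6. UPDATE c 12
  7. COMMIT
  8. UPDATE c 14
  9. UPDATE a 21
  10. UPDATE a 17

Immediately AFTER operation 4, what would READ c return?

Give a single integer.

Initial committed: {a=5, c=6}
Op 1: UPDATE c=26 (auto-commit; committed c=26)
Op 2: UPDATE c=17 (auto-commit; committed c=17)
Op 3: BEGIN: in_txn=True, pending={}
Op 4: UPDATE c=19 (pending; pending now {c=19})
After op 4: visible(c) = 19 (pending={c=19}, committed={a=5, c=17})

Answer: 19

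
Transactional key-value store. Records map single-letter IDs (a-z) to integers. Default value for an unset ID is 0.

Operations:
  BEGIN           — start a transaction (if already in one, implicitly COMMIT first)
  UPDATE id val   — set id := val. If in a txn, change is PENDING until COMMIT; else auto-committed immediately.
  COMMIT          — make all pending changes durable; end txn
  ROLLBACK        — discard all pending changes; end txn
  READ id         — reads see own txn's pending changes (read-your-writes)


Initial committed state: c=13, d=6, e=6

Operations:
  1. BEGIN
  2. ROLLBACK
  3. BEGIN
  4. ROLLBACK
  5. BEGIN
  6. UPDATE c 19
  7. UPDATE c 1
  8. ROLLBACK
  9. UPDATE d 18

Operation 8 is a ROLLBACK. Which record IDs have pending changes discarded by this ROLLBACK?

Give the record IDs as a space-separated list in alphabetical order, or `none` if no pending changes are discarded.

Initial committed: {c=13, d=6, e=6}
Op 1: BEGIN: in_txn=True, pending={}
Op 2: ROLLBACK: discarded pending []; in_txn=False
Op 3: BEGIN: in_txn=True, pending={}
Op 4: ROLLBACK: discarded pending []; in_txn=False
Op 5: BEGIN: in_txn=True, pending={}
Op 6: UPDATE c=19 (pending; pending now {c=19})
Op 7: UPDATE c=1 (pending; pending now {c=1})
Op 8: ROLLBACK: discarded pending ['c']; in_txn=False
Op 9: UPDATE d=18 (auto-commit; committed d=18)
ROLLBACK at op 8 discards: ['c']

Answer: c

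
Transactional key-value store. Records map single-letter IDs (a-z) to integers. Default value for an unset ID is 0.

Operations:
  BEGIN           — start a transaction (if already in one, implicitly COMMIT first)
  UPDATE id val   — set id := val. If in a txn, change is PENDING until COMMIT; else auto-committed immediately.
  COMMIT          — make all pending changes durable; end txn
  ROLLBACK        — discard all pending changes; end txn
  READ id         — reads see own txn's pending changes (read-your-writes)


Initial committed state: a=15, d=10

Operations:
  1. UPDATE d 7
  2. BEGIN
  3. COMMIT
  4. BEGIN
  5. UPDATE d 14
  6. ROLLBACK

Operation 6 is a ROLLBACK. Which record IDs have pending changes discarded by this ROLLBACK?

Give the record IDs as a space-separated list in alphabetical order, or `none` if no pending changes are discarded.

Answer: d

Derivation:
Initial committed: {a=15, d=10}
Op 1: UPDATE d=7 (auto-commit; committed d=7)
Op 2: BEGIN: in_txn=True, pending={}
Op 3: COMMIT: merged [] into committed; committed now {a=15, d=7}
Op 4: BEGIN: in_txn=True, pending={}
Op 5: UPDATE d=14 (pending; pending now {d=14})
Op 6: ROLLBACK: discarded pending ['d']; in_txn=False
ROLLBACK at op 6 discards: ['d']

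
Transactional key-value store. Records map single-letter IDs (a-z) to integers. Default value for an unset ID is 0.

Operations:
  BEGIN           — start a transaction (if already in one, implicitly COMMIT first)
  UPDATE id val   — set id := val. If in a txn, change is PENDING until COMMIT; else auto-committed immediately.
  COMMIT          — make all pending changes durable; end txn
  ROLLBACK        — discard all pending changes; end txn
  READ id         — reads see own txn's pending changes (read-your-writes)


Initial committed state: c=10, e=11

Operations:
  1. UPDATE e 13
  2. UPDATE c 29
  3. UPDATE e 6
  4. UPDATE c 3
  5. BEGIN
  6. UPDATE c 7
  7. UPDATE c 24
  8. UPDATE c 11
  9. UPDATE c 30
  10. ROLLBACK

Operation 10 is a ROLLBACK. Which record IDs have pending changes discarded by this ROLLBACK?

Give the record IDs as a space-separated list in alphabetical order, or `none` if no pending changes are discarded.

Initial committed: {c=10, e=11}
Op 1: UPDATE e=13 (auto-commit; committed e=13)
Op 2: UPDATE c=29 (auto-commit; committed c=29)
Op 3: UPDATE e=6 (auto-commit; committed e=6)
Op 4: UPDATE c=3 (auto-commit; committed c=3)
Op 5: BEGIN: in_txn=True, pending={}
Op 6: UPDATE c=7 (pending; pending now {c=7})
Op 7: UPDATE c=24 (pending; pending now {c=24})
Op 8: UPDATE c=11 (pending; pending now {c=11})
Op 9: UPDATE c=30 (pending; pending now {c=30})
Op 10: ROLLBACK: discarded pending ['c']; in_txn=False
ROLLBACK at op 10 discards: ['c']

Answer: c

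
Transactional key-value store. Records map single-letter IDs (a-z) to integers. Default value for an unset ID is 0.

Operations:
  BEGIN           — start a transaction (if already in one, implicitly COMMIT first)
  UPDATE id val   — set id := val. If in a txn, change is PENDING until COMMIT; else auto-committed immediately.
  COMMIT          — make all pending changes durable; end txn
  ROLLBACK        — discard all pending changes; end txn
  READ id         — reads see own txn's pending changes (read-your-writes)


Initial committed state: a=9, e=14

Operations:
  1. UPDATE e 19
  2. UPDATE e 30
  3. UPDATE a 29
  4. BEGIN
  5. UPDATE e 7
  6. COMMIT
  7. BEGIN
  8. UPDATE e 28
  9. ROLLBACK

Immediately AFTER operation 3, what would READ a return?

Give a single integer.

Initial committed: {a=9, e=14}
Op 1: UPDATE e=19 (auto-commit; committed e=19)
Op 2: UPDATE e=30 (auto-commit; committed e=30)
Op 3: UPDATE a=29 (auto-commit; committed a=29)
After op 3: visible(a) = 29 (pending={}, committed={a=29, e=30})

Answer: 29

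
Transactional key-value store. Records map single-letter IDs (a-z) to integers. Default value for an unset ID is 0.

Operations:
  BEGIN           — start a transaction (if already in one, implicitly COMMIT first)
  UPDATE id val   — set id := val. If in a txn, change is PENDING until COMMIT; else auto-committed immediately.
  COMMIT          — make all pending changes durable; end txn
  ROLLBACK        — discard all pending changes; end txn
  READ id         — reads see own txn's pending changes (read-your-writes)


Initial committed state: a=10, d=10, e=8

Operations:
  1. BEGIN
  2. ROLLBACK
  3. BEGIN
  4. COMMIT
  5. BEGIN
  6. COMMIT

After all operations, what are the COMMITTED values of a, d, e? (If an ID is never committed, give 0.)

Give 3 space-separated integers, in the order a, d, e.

Initial committed: {a=10, d=10, e=8}
Op 1: BEGIN: in_txn=True, pending={}
Op 2: ROLLBACK: discarded pending []; in_txn=False
Op 3: BEGIN: in_txn=True, pending={}
Op 4: COMMIT: merged [] into committed; committed now {a=10, d=10, e=8}
Op 5: BEGIN: in_txn=True, pending={}
Op 6: COMMIT: merged [] into committed; committed now {a=10, d=10, e=8}
Final committed: {a=10, d=10, e=8}

Answer: 10 10 8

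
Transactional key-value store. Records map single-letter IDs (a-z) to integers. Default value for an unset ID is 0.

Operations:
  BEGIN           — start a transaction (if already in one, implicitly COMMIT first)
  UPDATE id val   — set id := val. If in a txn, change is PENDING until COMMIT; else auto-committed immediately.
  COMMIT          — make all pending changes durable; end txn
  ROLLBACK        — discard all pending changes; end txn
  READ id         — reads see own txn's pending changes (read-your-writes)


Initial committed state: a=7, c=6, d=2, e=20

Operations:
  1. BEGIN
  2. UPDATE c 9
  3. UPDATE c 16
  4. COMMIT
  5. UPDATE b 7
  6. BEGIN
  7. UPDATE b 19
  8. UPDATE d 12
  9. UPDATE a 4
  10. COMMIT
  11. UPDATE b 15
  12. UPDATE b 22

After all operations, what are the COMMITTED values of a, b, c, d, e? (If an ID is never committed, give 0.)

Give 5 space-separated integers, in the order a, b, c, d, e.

Initial committed: {a=7, c=6, d=2, e=20}
Op 1: BEGIN: in_txn=True, pending={}
Op 2: UPDATE c=9 (pending; pending now {c=9})
Op 3: UPDATE c=16 (pending; pending now {c=16})
Op 4: COMMIT: merged ['c'] into committed; committed now {a=7, c=16, d=2, e=20}
Op 5: UPDATE b=7 (auto-commit; committed b=7)
Op 6: BEGIN: in_txn=True, pending={}
Op 7: UPDATE b=19 (pending; pending now {b=19})
Op 8: UPDATE d=12 (pending; pending now {b=19, d=12})
Op 9: UPDATE a=4 (pending; pending now {a=4, b=19, d=12})
Op 10: COMMIT: merged ['a', 'b', 'd'] into committed; committed now {a=4, b=19, c=16, d=12, e=20}
Op 11: UPDATE b=15 (auto-commit; committed b=15)
Op 12: UPDATE b=22 (auto-commit; committed b=22)
Final committed: {a=4, b=22, c=16, d=12, e=20}

Answer: 4 22 16 12 20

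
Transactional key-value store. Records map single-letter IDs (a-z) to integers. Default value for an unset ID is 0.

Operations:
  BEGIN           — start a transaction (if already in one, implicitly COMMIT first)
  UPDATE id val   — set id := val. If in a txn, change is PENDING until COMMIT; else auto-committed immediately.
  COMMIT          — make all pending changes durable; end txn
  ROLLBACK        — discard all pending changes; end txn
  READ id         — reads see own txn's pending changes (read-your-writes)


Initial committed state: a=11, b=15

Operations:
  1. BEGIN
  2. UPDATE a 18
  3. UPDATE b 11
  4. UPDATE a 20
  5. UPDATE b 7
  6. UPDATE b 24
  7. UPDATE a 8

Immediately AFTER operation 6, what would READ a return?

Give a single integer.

Answer: 20

Derivation:
Initial committed: {a=11, b=15}
Op 1: BEGIN: in_txn=True, pending={}
Op 2: UPDATE a=18 (pending; pending now {a=18})
Op 3: UPDATE b=11 (pending; pending now {a=18, b=11})
Op 4: UPDATE a=20 (pending; pending now {a=20, b=11})
Op 5: UPDATE b=7 (pending; pending now {a=20, b=7})
Op 6: UPDATE b=24 (pending; pending now {a=20, b=24})
After op 6: visible(a) = 20 (pending={a=20, b=24}, committed={a=11, b=15})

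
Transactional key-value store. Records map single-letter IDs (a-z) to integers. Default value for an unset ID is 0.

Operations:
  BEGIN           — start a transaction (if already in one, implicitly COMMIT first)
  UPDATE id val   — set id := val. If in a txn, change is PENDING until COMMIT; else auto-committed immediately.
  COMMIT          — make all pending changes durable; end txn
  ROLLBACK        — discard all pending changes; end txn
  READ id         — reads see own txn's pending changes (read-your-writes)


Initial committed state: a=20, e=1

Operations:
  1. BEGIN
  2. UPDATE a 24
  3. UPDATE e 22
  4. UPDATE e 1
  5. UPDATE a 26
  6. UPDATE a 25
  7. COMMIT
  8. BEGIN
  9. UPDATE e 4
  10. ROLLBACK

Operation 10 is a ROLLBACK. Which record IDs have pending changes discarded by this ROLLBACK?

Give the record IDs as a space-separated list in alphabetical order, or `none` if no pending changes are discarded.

Initial committed: {a=20, e=1}
Op 1: BEGIN: in_txn=True, pending={}
Op 2: UPDATE a=24 (pending; pending now {a=24})
Op 3: UPDATE e=22 (pending; pending now {a=24, e=22})
Op 4: UPDATE e=1 (pending; pending now {a=24, e=1})
Op 5: UPDATE a=26 (pending; pending now {a=26, e=1})
Op 6: UPDATE a=25 (pending; pending now {a=25, e=1})
Op 7: COMMIT: merged ['a', 'e'] into committed; committed now {a=25, e=1}
Op 8: BEGIN: in_txn=True, pending={}
Op 9: UPDATE e=4 (pending; pending now {e=4})
Op 10: ROLLBACK: discarded pending ['e']; in_txn=False
ROLLBACK at op 10 discards: ['e']

Answer: e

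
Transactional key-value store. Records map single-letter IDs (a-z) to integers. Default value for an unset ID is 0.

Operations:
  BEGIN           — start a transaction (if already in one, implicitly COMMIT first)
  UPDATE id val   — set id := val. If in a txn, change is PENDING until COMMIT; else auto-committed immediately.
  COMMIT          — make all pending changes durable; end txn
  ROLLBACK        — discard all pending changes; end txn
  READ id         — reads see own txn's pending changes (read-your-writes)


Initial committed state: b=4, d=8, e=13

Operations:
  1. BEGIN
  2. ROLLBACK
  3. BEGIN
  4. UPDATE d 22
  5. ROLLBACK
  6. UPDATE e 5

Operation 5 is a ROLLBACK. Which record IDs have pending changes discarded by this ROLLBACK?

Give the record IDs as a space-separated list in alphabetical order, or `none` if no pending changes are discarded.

Answer: d

Derivation:
Initial committed: {b=4, d=8, e=13}
Op 1: BEGIN: in_txn=True, pending={}
Op 2: ROLLBACK: discarded pending []; in_txn=False
Op 3: BEGIN: in_txn=True, pending={}
Op 4: UPDATE d=22 (pending; pending now {d=22})
Op 5: ROLLBACK: discarded pending ['d']; in_txn=False
Op 6: UPDATE e=5 (auto-commit; committed e=5)
ROLLBACK at op 5 discards: ['d']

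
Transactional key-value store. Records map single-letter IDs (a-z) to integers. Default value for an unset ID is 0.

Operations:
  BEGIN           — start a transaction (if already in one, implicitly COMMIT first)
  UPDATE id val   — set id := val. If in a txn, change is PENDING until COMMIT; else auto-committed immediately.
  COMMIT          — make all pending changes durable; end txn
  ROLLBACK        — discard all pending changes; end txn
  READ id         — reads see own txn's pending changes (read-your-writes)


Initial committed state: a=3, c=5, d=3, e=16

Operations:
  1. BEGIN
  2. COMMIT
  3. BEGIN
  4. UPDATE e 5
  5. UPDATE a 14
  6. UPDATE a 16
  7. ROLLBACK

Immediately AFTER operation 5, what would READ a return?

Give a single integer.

Answer: 14

Derivation:
Initial committed: {a=3, c=5, d=3, e=16}
Op 1: BEGIN: in_txn=True, pending={}
Op 2: COMMIT: merged [] into committed; committed now {a=3, c=5, d=3, e=16}
Op 3: BEGIN: in_txn=True, pending={}
Op 4: UPDATE e=5 (pending; pending now {e=5})
Op 5: UPDATE a=14 (pending; pending now {a=14, e=5})
After op 5: visible(a) = 14 (pending={a=14, e=5}, committed={a=3, c=5, d=3, e=16})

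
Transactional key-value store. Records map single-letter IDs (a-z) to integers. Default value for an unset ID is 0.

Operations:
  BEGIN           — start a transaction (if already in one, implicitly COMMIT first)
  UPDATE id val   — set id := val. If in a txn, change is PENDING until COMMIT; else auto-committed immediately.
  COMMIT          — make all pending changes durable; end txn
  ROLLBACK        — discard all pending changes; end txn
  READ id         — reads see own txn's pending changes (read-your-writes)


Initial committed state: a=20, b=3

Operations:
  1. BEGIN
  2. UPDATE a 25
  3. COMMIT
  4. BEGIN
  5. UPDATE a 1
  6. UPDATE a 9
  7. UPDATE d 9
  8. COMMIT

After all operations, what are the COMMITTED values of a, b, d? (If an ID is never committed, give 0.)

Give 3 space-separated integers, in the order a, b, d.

Answer: 9 3 9

Derivation:
Initial committed: {a=20, b=3}
Op 1: BEGIN: in_txn=True, pending={}
Op 2: UPDATE a=25 (pending; pending now {a=25})
Op 3: COMMIT: merged ['a'] into committed; committed now {a=25, b=3}
Op 4: BEGIN: in_txn=True, pending={}
Op 5: UPDATE a=1 (pending; pending now {a=1})
Op 6: UPDATE a=9 (pending; pending now {a=9})
Op 7: UPDATE d=9 (pending; pending now {a=9, d=9})
Op 8: COMMIT: merged ['a', 'd'] into committed; committed now {a=9, b=3, d=9}
Final committed: {a=9, b=3, d=9}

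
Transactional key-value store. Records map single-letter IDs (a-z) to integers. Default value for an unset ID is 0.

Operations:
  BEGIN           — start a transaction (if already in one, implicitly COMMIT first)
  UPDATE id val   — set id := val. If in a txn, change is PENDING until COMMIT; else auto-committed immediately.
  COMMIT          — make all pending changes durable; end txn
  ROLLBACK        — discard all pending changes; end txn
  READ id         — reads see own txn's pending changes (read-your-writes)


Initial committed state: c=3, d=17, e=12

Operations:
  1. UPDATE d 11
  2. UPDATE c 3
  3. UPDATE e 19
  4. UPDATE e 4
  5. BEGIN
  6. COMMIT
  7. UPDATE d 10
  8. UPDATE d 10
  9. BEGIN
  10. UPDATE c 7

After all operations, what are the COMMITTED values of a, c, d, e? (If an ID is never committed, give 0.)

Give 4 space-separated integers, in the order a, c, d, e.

Initial committed: {c=3, d=17, e=12}
Op 1: UPDATE d=11 (auto-commit; committed d=11)
Op 2: UPDATE c=3 (auto-commit; committed c=3)
Op 3: UPDATE e=19 (auto-commit; committed e=19)
Op 4: UPDATE e=4 (auto-commit; committed e=4)
Op 5: BEGIN: in_txn=True, pending={}
Op 6: COMMIT: merged [] into committed; committed now {c=3, d=11, e=4}
Op 7: UPDATE d=10 (auto-commit; committed d=10)
Op 8: UPDATE d=10 (auto-commit; committed d=10)
Op 9: BEGIN: in_txn=True, pending={}
Op 10: UPDATE c=7 (pending; pending now {c=7})
Final committed: {c=3, d=10, e=4}

Answer: 0 3 10 4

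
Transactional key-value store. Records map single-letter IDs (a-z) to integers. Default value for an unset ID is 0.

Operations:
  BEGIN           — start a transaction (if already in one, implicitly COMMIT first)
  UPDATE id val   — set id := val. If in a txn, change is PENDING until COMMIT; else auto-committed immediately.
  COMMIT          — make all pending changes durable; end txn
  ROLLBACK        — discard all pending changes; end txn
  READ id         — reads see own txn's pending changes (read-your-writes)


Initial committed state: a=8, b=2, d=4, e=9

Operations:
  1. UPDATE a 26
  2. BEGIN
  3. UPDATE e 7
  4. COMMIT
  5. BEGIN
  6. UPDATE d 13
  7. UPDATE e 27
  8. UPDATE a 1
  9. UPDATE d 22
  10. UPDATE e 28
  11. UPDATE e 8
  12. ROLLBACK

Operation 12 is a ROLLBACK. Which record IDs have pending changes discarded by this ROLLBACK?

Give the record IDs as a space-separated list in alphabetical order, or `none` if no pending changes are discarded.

Initial committed: {a=8, b=2, d=4, e=9}
Op 1: UPDATE a=26 (auto-commit; committed a=26)
Op 2: BEGIN: in_txn=True, pending={}
Op 3: UPDATE e=7 (pending; pending now {e=7})
Op 4: COMMIT: merged ['e'] into committed; committed now {a=26, b=2, d=4, e=7}
Op 5: BEGIN: in_txn=True, pending={}
Op 6: UPDATE d=13 (pending; pending now {d=13})
Op 7: UPDATE e=27 (pending; pending now {d=13, e=27})
Op 8: UPDATE a=1 (pending; pending now {a=1, d=13, e=27})
Op 9: UPDATE d=22 (pending; pending now {a=1, d=22, e=27})
Op 10: UPDATE e=28 (pending; pending now {a=1, d=22, e=28})
Op 11: UPDATE e=8 (pending; pending now {a=1, d=22, e=8})
Op 12: ROLLBACK: discarded pending ['a', 'd', 'e']; in_txn=False
ROLLBACK at op 12 discards: ['a', 'd', 'e']

Answer: a d e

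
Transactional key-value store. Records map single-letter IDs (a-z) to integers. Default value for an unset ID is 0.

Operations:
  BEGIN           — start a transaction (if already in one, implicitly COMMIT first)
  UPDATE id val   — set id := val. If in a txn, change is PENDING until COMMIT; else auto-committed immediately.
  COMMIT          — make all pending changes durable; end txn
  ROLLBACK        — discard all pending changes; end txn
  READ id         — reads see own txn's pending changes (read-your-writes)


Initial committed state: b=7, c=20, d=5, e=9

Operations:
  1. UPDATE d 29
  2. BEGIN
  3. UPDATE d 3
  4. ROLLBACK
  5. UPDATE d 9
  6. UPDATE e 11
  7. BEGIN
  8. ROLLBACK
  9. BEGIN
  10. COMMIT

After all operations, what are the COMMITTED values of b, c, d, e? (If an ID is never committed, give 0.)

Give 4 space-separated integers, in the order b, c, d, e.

Initial committed: {b=7, c=20, d=5, e=9}
Op 1: UPDATE d=29 (auto-commit; committed d=29)
Op 2: BEGIN: in_txn=True, pending={}
Op 3: UPDATE d=3 (pending; pending now {d=3})
Op 4: ROLLBACK: discarded pending ['d']; in_txn=False
Op 5: UPDATE d=9 (auto-commit; committed d=9)
Op 6: UPDATE e=11 (auto-commit; committed e=11)
Op 7: BEGIN: in_txn=True, pending={}
Op 8: ROLLBACK: discarded pending []; in_txn=False
Op 9: BEGIN: in_txn=True, pending={}
Op 10: COMMIT: merged [] into committed; committed now {b=7, c=20, d=9, e=11}
Final committed: {b=7, c=20, d=9, e=11}

Answer: 7 20 9 11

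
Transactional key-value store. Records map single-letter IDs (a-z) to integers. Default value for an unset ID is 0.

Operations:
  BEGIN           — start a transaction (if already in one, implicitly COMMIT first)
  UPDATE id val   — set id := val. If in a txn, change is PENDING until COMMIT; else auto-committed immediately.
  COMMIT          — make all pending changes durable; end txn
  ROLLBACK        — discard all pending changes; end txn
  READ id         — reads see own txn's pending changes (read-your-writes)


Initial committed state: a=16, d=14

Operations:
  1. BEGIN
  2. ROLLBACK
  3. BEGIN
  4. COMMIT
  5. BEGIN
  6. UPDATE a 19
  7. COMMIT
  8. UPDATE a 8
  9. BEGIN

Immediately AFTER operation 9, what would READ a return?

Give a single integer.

Initial committed: {a=16, d=14}
Op 1: BEGIN: in_txn=True, pending={}
Op 2: ROLLBACK: discarded pending []; in_txn=False
Op 3: BEGIN: in_txn=True, pending={}
Op 4: COMMIT: merged [] into committed; committed now {a=16, d=14}
Op 5: BEGIN: in_txn=True, pending={}
Op 6: UPDATE a=19 (pending; pending now {a=19})
Op 7: COMMIT: merged ['a'] into committed; committed now {a=19, d=14}
Op 8: UPDATE a=8 (auto-commit; committed a=8)
Op 9: BEGIN: in_txn=True, pending={}
After op 9: visible(a) = 8 (pending={}, committed={a=8, d=14})

Answer: 8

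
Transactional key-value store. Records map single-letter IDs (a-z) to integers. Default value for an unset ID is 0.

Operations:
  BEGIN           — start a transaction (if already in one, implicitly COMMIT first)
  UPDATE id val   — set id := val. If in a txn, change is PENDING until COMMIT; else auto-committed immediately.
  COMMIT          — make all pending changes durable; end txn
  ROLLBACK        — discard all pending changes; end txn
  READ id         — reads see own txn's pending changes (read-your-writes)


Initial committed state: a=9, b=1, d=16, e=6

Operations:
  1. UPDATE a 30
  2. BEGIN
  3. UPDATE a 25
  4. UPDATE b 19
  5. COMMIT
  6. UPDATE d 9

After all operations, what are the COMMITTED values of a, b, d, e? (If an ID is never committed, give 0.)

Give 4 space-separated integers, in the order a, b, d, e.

Initial committed: {a=9, b=1, d=16, e=6}
Op 1: UPDATE a=30 (auto-commit; committed a=30)
Op 2: BEGIN: in_txn=True, pending={}
Op 3: UPDATE a=25 (pending; pending now {a=25})
Op 4: UPDATE b=19 (pending; pending now {a=25, b=19})
Op 5: COMMIT: merged ['a', 'b'] into committed; committed now {a=25, b=19, d=16, e=6}
Op 6: UPDATE d=9 (auto-commit; committed d=9)
Final committed: {a=25, b=19, d=9, e=6}

Answer: 25 19 9 6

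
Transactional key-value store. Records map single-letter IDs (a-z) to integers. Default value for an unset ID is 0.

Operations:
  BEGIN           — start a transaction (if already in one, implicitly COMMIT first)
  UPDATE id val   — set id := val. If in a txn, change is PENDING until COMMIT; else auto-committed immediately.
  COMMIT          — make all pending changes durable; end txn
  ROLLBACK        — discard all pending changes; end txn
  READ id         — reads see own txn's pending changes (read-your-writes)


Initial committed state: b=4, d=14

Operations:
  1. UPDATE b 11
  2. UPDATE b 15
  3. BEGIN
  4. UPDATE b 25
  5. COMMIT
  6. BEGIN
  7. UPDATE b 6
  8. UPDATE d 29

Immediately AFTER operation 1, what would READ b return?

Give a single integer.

Answer: 11

Derivation:
Initial committed: {b=4, d=14}
Op 1: UPDATE b=11 (auto-commit; committed b=11)
After op 1: visible(b) = 11 (pending={}, committed={b=11, d=14})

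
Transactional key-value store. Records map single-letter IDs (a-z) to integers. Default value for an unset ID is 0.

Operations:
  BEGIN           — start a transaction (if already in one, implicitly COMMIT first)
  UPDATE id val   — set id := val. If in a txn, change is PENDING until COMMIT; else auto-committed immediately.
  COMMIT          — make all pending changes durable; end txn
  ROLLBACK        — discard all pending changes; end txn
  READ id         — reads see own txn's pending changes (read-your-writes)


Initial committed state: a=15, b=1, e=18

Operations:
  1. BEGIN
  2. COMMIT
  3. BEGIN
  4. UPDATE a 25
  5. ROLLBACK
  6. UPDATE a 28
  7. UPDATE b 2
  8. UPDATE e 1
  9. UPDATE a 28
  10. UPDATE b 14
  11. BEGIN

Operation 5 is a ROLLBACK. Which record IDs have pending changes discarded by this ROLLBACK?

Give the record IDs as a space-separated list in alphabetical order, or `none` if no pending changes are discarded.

Initial committed: {a=15, b=1, e=18}
Op 1: BEGIN: in_txn=True, pending={}
Op 2: COMMIT: merged [] into committed; committed now {a=15, b=1, e=18}
Op 3: BEGIN: in_txn=True, pending={}
Op 4: UPDATE a=25 (pending; pending now {a=25})
Op 5: ROLLBACK: discarded pending ['a']; in_txn=False
Op 6: UPDATE a=28 (auto-commit; committed a=28)
Op 7: UPDATE b=2 (auto-commit; committed b=2)
Op 8: UPDATE e=1 (auto-commit; committed e=1)
Op 9: UPDATE a=28 (auto-commit; committed a=28)
Op 10: UPDATE b=14 (auto-commit; committed b=14)
Op 11: BEGIN: in_txn=True, pending={}
ROLLBACK at op 5 discards: ['a']

Answer: a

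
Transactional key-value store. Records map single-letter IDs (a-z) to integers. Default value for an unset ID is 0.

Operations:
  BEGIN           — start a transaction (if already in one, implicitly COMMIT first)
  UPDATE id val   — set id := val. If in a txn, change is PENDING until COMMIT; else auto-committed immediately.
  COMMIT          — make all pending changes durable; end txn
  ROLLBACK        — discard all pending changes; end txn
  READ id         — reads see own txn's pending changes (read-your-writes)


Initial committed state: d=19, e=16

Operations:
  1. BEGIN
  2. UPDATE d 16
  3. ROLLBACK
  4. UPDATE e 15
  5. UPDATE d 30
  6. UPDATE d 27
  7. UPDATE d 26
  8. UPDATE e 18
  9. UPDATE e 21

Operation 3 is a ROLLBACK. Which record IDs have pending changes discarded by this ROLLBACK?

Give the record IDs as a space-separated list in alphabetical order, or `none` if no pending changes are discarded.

Answer: d

Derivation:
Initial committed: {d=19, e=16}
Op 1: BEGIN: in_txn=True, pending={}
Op 2: UPDATE d=16 (pending; pending now {d=16})
Op 3: ROLLBACK: discarded pending ['d']; in_txn=False
Op 4: UPDATE e=15 (auto-commit; committed e=15)
Op 5: UPDATE d=30 (auto-commit; committed d=30)
Op 6: UPDATE d=27 (auto-commit; committed d=27)
Op 7: UPDATE d=26 (auto-commit; committed d=26)
Op 8: UPDATE e=18 (auto-commit; committed e=18)
Op 9: UPDATE e=21 (auto-commit; committed e=21)
ROLLBACK at op 3 discards: ['d']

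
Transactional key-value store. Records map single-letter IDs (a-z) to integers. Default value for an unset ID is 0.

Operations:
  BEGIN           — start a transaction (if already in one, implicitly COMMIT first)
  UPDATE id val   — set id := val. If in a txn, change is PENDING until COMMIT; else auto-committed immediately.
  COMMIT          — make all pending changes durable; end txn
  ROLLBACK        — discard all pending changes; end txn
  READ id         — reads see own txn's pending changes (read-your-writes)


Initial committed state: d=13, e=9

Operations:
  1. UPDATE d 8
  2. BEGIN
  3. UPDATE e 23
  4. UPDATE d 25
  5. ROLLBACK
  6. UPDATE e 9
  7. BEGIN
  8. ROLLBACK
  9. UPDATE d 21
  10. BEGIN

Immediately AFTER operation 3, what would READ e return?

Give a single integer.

Answer: 23

Derivation:
Initial committed: {d=13, e=9}
Op 1: UPDATE d=8 (auto-commit; committed d=8)
Op 2: BEGIN: in_txn=True, pending={}
Op 3: UPDATE e=23 (pending; pending now {e=23})
After op 3: visible(e) = 23 (pending={e=23}, committed={d=8, e=9})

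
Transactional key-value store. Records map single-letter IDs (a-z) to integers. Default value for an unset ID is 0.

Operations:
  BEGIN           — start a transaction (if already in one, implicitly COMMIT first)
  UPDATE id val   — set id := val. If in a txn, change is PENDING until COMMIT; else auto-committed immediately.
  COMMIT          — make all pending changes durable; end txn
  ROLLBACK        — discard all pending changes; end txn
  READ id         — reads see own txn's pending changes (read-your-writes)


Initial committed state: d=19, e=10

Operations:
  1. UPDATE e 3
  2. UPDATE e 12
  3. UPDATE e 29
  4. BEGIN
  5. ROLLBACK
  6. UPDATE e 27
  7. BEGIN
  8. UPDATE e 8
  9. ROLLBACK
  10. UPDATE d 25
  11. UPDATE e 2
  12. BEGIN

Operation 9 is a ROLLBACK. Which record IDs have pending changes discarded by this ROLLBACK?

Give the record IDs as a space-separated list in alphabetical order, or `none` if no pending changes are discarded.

Answer: e

Derivation:
Initial committed: {d=19, e=10}
Op 1: UPDATE e=3 (auto-commit; committed e=3)
Op 2: UPDATE e=12 (auto-commit; committed e=12)
Op 3: UPDATE e=29 (auto-commit; committed e=29)
Op 4: BEGIN: in_txn=True, pending={}
Op 5: ROLLBACK: discarded pending []; in_txn=False
Op 6: UPDATE e=27 (auto-commit; committed e=27)
Op 7: BEGIN: in_txn=True, pending={}
Op 8: UPDATE e=8 (pending; pending now {e=8})
Op 9: ROLLBACK: discarded pending ['e']; in_txn=False
Op 10: UPDATE d=25 (auto-commit; committed d=25)
Op 11: UPDATE e=2 (auto-commit; committed e=2)
Op 12: BEGIN: in_txn=True, pending={}
ROLLBACK at op 9 discards: ['e']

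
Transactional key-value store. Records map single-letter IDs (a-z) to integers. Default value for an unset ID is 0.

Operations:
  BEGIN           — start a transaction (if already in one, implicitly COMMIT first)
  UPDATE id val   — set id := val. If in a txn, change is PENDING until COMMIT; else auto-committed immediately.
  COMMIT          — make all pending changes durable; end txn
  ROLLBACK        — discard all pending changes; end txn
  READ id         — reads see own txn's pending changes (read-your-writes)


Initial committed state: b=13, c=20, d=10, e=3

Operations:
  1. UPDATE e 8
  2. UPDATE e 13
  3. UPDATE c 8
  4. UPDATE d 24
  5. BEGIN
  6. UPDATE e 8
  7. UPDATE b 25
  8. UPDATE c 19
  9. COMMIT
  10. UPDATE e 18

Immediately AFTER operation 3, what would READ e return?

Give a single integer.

Answer: 13

Derivation:
Initial committed: {b=13, c=20, d=10, e=3}
Op 1: UPDATE e=8 (auto-commit; committed e=8)
Op 2: UPDATE e=13 (auto-commit; committed e=13)
Op 3: UPDATE c=8 (auto-commit; committed c=8)
After op 3: visible(e) = 13 (pending={}, committed={b=13, c=8, d=10, e=13})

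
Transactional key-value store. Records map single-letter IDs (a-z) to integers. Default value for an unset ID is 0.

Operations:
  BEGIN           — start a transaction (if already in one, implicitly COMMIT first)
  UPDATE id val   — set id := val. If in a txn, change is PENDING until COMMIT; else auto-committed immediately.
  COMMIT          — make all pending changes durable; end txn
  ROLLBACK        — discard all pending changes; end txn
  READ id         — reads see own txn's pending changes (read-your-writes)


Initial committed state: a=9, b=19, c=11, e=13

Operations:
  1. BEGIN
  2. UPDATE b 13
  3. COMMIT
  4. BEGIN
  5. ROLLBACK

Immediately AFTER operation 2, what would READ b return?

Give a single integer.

Initial committed: {a=9, b=19, c=11, e=13}
Op 1: BEGIN: in_txn=True, pending={}
Op 2: UPDATE b=13 (pending; pending now {b=13})
After op 2: visible(b) = 13 (pending={b=13}, committed={a=9, b=19, c=11, e=13})

Answer: 13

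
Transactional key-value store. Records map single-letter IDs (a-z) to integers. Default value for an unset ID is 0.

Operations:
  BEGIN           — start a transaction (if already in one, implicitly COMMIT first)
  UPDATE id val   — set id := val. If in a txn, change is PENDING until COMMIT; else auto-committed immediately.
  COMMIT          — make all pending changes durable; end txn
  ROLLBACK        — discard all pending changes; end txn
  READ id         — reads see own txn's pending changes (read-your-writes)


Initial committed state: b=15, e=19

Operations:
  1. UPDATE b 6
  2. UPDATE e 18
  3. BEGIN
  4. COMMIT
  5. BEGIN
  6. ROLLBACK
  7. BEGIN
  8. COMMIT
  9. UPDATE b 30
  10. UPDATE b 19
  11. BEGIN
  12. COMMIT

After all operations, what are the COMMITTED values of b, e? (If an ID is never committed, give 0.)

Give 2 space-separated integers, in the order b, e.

Initial committed: {b=15, e=19}
Op 1: UPDATE b=6 (auto-commit; committed b=6)
Op 2: UPDATE e=18 (auto-commit; committed e=18)
Op 3: BEGIN: in_txn=True, pending={}
Op 4: COMMIT: merged [] into committed; committed now {b=6, e=18}
Op 5: BEGIN: in_txn=True, pending={}
Op 6: ROLLBACK: discarded pending []; in_txn=False
Op 7: BEGIN: in_txn=True, pending={}
Op 8: COMMIT: merged [] into committed; committed now {b=6, e=18}
Op 9: UPDATE b=30 (auto-commit; committed b=30)
Op 10: UPDATE b=19 (auto-commit; committed b=19)
Op 11: BEGIN: in_txn=True, pending={}
Op 12: COMMIT: merged [] into committed; committed now {b=19, e=18}
Final committed: {b=19, e=18}

Answer: 19 18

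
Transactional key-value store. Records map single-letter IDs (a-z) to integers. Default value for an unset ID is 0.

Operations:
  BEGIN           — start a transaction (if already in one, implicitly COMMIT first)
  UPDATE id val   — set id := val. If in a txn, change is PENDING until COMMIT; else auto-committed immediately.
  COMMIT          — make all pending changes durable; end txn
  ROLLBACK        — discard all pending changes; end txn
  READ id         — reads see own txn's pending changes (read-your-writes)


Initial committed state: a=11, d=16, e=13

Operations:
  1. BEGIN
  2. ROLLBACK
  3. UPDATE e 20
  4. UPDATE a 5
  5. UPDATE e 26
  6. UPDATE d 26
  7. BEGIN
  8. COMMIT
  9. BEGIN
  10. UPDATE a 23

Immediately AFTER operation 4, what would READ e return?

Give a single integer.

Answer: 20

Derivation:
Initial committed: {a=11, d=16, e=13}
Op 1: BEGIN: in_txn=True, pending={}
Op 2: ROLLBACK: discarded pending []; in_txn=False
Op 3: UPDATE e=20 (auto-commit; committed e=20)
Op 4: UPDATE a=5 (auto-commit; committed a=5)
After op 4: visible(e) = 20 (pending={}, committed={a=5, d=16, e=20})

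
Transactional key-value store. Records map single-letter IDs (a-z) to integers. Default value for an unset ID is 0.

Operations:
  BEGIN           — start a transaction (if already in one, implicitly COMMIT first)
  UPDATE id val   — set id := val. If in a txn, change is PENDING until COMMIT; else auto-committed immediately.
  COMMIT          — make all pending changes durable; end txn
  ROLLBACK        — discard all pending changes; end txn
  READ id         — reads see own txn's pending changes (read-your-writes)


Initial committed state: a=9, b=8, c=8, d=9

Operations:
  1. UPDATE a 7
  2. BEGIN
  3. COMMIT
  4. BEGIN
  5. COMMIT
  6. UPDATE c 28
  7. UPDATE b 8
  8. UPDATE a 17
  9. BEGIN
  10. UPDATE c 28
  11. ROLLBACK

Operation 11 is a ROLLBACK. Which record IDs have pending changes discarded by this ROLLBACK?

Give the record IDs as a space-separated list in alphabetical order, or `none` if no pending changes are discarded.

Answer: c

Derivation:
Initial committed: {a=9, b=8, c=8, d=9}
Op 1: UPDATE a=7 (auto-commit; committed a=7)
Op 2: BEGIN: in_txn=True, pending={}
Op 3: COMMIT: merged [] into committed; committed now {a=7, b=8, c=8, d=9}
Op 4: BEGIN: in_txn=True, pending={}
Op 5: COMMIT: merged [] into committed; committed now {a=7, b=8, c=8, d=9}
Op 6: UPDATE c=28 (auto-commit; committed c=28)
Op 7: UPDATE b=8 (auto-commit; committed b=8)
Op 8: UPDATE a=17 (auto-commit; committed a=17)
Op 9: BEGIN: in_txn=True, pending={}
Op 10: UPDATE c=28 (pending; pending now {c=28})
Op 11: ROLLBACK: discarded pending ['c']; in_txn=False
ROLLBACK at op 11 discards: ['c']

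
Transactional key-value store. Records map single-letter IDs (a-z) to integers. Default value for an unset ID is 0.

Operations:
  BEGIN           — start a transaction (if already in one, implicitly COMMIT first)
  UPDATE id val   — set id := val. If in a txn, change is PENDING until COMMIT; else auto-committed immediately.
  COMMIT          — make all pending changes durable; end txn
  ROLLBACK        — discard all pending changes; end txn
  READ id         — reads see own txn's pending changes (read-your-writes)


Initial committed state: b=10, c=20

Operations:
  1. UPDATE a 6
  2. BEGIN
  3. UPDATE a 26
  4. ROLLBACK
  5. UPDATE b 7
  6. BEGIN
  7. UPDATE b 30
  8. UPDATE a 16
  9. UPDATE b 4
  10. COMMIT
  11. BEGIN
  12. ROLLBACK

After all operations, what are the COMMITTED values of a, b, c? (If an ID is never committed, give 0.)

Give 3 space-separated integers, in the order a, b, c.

Answer: 16 4 20

Derivation:
Initial committed: {b=10, c=20}
Op 1: UPDATE a=6 (auto-commit; committed a=6)
Op 2: BEGIN: in_txn=True, pending={}
Op 3: UPDATE a=26 (pending; pending now {a=26})
Op 4: ROLLBACK: discarded pending ['a']; in_txn=False
Op 5: UPDATE b=7 (auto-commit; committed b=7)
Op 6: BEGIN: in_txn=True, pending={}
Op 7: UPDATE b=30 (pending; pending now {b=30})
Op 8: UPDATE a=16 (pending; pending now {a=16, b=30})
Op 9: UPDATE b=4 (pending; pending now {a=16, b=4})
Op 10: COMMIT: merged ['a', 'b'] into committed; committed now {a=16, b=4, c=20}
Op 11: BEGIN: in_txn=True, pending={}
Op 12: ROLLBACK: discarded pending []; in_txn=False
Final committed: {a=16, b=4, c=20}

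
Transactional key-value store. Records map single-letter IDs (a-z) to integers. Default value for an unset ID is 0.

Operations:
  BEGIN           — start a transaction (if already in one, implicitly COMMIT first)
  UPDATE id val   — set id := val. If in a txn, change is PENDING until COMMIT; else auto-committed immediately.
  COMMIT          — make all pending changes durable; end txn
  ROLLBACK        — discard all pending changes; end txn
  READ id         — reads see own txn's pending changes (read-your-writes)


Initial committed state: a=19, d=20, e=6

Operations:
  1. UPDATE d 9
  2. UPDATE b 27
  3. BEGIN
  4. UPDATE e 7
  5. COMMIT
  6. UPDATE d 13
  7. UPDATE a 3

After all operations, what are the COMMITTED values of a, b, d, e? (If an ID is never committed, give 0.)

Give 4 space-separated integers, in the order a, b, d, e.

Initial committed: {a=19, d=20, e=6}
Op 1: UPDATE d=9 (auto-commit; committed d=9)
Op 2: UPDATE b=27 (auto-commit; committed b=27)
Op 3: BEGIN: in_txn=True, pending={}
Op 4: UPDATE e=7 (pending; pending now {e=7})
Op 5: COMMIT: merged ['e'] into committed; committed now {a=19, b=27, d=9, e=7}
Op 6: UPDATE d=13 (auto-commit; committed d=13)
Op 7: UPDATE a=3 (auto-commit; committed a=3)
Final committed: {a=3, b=27, d=13, e=7}

Answer: 3 27 13 7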